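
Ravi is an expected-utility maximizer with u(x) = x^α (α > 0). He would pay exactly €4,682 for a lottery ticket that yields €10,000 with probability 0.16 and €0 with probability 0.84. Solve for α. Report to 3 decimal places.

α ≈ 2.415

Since u(0) = 0, the lottery's EU is 0.16·10000^α.
Setting u(4682) equal to that: 4682^α = 0.16·10000^α ⇒ (4682/10000)^α = 0.16.
α = ln(0.16) / ln(4682/10000) = -1.832581/-0.758860 ≈ 2.415.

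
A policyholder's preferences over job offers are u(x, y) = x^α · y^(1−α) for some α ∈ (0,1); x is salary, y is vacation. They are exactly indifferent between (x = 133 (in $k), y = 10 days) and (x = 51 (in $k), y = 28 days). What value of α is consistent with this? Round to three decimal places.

Set the two utilities equal: 133^α·10^(1−α) = 51^α·28^(1−α).
Rearrange to (133/51)^α = (28/10)^(1−α) and take logs: α·0.958523 = (1−α)·1.029619.
Thus α·(1.988142) = 1.029619, so α = 1.029619/1.988142 ≈ 0.518.

α ≈ 0.518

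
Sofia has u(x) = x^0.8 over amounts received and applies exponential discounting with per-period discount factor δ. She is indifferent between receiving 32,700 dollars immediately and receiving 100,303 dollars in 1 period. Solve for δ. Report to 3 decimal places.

Equating discounted utilities: u(32700) = δ·u(100303) ⇒ δ = u(32700)/u(100303).
Since u(x) = x^0.8, δ = (32700/100303)^0.8 = 0.32601^0.8 = 0.40793.

δ ≈ 0.408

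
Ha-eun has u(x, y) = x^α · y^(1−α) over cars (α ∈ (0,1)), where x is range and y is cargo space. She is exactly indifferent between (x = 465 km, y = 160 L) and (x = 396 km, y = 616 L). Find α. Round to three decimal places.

α ≈ 0.894

Indifference: 465^α · 160^(1−α) = 396^α · 616^(1−α).
(465/396)^α = (616/160)^(1−α); take logs: α·ln(465/396) = (1−α)·ln(616/160), i.e. α·0.160623 = (1−α)·1.348073.
So α/(1−α) = (1.348073)/(0.160623) = 8.392777, and α = 8.392777/9.392777 ≈ 0.894.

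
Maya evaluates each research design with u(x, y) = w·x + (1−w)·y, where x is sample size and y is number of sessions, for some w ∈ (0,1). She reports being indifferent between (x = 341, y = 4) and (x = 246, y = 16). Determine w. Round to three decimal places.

w = 0.112

u(341,4) = u(246,16) means w·341 + (1−w)·4 = w·246 + (1−w)·16.
Rearranging, 95·w − 12·(1−w) = 0.
The marginal rate of substitution is 12/95, so w = 12/(95+12) = 0.112.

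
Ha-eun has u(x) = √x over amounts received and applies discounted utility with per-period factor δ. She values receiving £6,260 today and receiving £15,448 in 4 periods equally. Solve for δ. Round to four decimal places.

Equating discounted utilities: u(6260) = δ^4·u(15448) ⇒ δ^4 = u(6260)/u(15448).
With u(x) = √x: δ^4 = √6260/√15448 = √(6260/15448) = 0.63658.
So δ = 0.63658^(1/4) ≈ 0.8932.

δ ≈ 0.8932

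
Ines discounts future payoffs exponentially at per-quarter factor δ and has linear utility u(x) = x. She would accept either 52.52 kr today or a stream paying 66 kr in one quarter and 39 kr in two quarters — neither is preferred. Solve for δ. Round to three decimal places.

Present value of the stream is 66·δ + 39·δ². Indifference gives 66δ + 39δ² = 52.52.
Rearranged: 39δ² + 66δ − 52.52 = 0.
By the quadratic formula (taking the positive root), δ = (−66 + √12549.12) / 78 ≈ 0.590.

δ ≈ 0.590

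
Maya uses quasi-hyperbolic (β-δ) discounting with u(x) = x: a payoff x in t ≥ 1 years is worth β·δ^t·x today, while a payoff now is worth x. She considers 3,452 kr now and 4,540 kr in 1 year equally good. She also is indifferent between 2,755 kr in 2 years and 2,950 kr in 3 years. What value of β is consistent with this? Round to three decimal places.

β ≈ 0.814

From the later pair, β·δ^2·2755 = β·δ^3·2950; dividing through, δ = 2755/2950 = 0.93390.
The first indifference: 3452 = β·δ·4540, so β = 3452/(δ·4540) = 3452/(0.93390·4540) ≈ 0.814.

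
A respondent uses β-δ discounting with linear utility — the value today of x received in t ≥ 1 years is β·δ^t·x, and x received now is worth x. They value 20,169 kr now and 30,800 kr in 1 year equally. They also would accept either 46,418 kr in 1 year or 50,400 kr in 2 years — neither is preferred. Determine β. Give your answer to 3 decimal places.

The second indifference involves only future payoffs, so β cancels: β·δ^1·46418 = β·δ^2·50400, giving δ = 46418/50400 = 0.92099.
Substituting δ into 20169 = β·δ·30800: β = 20169/(28366.556) ≈ 0.711.

β ≈ 0.711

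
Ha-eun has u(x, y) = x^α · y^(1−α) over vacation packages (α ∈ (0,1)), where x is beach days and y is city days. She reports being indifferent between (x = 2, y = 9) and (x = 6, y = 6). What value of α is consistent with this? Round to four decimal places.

α ≈ 0.2696

Set the two utilities equal: 2^α·9^(1−α) = 6^α·6^(1−α).
Rearrange to (2/6)^α = (6/9)^(1−α) and take logs: α·-1.0986123 = (1−α)·-0.4054651.
Thus α·(-1.5040774) = -0.4054651, so α = -0.4054651/-1.5040774 ≈ 0.2696.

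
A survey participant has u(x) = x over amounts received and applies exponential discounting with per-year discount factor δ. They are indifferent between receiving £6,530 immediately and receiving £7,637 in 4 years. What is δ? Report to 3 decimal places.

δ ≈ 0.962

Indifference means u(6530) = δ^4 · u(7637), so δ^4 = u(6530)/u(7637).
With u(x) = x: δ^4 = 6530/7637 = 0.85505.
So δ = 0.85505^(1/4) ≈ 0.962.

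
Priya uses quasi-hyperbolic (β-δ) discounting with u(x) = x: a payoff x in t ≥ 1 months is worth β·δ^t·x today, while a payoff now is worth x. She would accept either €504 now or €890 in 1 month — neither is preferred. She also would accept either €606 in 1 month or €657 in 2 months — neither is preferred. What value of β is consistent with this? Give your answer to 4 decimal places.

β ≈ 0.6140

From the later pair, β·δ^1·606 = β·δ^2·657; dividing through, δ = 606/657 = 0.92237.
Substituting δ into 504 = β·δ·890: β = 504/(820.913) ≈ 0.6140.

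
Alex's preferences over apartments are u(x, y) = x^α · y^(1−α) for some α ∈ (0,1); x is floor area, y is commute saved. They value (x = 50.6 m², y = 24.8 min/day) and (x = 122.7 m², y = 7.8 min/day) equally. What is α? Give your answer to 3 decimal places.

α ≈ 0.566

Set the two utilities equal: 50.6^α·24.8^(1−α) = 122.7^α·7.8^(1−α).
Taking logs: α·ln 50.6 + (1−α)·ln 24.8 = α·ln 122.7 + (1−α)·ln 7.8, i.e. α·-0.885791 = (1−α)·-1.156720.
So α/(1−α) = (-1.156720)/(-0.885791) = 1.305861, and α = 1.305861/2.305861 ≈ 0.566.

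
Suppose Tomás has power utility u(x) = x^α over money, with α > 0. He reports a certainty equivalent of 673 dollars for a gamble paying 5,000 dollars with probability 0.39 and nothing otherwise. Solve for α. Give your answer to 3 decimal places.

α ≈ 0.470

Since u(0) = 0, the lottery's EU is 0.39·5000^α.
Equating: 673^α = 0.39·5000^α, i.e. 0.1346^α = 0.39.
α = ln(0.39) / ln(673/5000) = -0.941609/-2.005448 ≈ 0.470.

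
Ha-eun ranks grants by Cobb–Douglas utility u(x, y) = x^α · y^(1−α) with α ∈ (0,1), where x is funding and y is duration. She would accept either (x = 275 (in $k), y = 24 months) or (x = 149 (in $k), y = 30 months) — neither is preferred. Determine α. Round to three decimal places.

α ≈ 0.267

Set the two utilities equal: 275^α·24^(1−α) = 149^α·30^(1−α).
(275/149)^α = (30/24)^(1−α); take logs: α·ln(275/149) = (1−α)·ln(30/24), i.e. α·0.612825 = (1−α)·0.223144.
With A = 0.612825 and B = 0.223144: α·A = (1−α)·B, so α = B/(A+B) = 0.223144/0.835969 ≈ 0.267.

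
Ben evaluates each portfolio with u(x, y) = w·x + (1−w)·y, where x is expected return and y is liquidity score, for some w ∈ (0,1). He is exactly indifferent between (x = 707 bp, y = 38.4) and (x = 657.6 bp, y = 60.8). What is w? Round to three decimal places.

w = 0.312

u(707,38.4) = u(657.6,60.8) means w·707 + (1−w)·38.4 = w·657.6 + (1−w)·60.8.
Collecting terms: w·49.4 = (1−w)·22.4.
The marginal rate of substitution is 22.4/49.4, so w = 22.4/(49.4+22.4) = 0.312.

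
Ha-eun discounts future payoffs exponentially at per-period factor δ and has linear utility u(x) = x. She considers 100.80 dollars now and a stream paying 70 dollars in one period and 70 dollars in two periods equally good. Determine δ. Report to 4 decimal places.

δ ≈ 0.8000

Present value of the stream is 70·δ + 70·δ². Indifference gives 70δ + 70δ² = 100.80.
Rearranged: 70δ² + 70δ − 100.80 = 0.
δ = (−70 + √(70² + 4·70·100.80)) / (2·70) = (−70 + √33124.00) / 140 ≈ 0.8000.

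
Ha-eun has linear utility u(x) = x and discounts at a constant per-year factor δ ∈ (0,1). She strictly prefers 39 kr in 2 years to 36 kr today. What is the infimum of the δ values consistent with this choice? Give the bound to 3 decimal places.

δ > 0.961

The preference means 36 < δ^2·39.
So δ^2 > 36/39 = 0.92308; taking the square root of both positive sides preserves the inequality.
δ > (36/39)^(1/2) ≈ 0.961.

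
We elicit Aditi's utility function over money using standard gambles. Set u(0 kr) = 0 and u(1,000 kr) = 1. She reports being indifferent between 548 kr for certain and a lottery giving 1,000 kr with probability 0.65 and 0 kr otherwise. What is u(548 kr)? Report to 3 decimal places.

0.650

The indifference gives u(548 kr) = 0.65·u(1,000 kr) + 0.35·u(0 kr) = 0.65·1 + 0.35·0 = 0.65.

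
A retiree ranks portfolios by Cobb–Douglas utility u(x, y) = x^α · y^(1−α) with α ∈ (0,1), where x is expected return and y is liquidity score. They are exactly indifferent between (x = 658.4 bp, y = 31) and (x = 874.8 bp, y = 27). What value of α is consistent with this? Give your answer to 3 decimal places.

The Cobb–Douglas utilities coincide, so 658.4^α·31^(1−α) = 874.8^α·27^(1−α).
Rearrange to (658.4/874.8)^α = (27/31)^(1−α) and take logs: α·-0.284183 = (1−α)·-0.138150.
So α/(1−α) = (-0.138150)/(-0.284183) = 0.486130, and α = 0.486130/1.486130 ≈ 0.327.

α ≈ 0.327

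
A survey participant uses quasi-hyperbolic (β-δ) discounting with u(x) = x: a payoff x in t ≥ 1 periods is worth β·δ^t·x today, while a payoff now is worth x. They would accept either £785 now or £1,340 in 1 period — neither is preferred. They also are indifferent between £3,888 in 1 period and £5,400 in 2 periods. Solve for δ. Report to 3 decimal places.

From the later pair, β·δ^1·3888 = β·δ^2·5400; dividing through, δ = 3888/5400 = 0.72000.

δ ≈ 0.720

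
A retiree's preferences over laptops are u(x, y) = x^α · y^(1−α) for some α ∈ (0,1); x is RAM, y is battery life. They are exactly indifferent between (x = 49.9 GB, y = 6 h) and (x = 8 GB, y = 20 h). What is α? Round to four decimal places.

α ≈ 0.3968

The Cobb–Douglas utilities coincide, so 49.9^α·6^(1−α) = 8^α·20^(1−α).
Taking logs: α·ln 49.9 + (1−α)·ln 6 = α·ln 8 + (1−α)·ln 20, i.e. α·1.8305795 = (1−α)·1.2039728.
With A = 1.8305795 and B = 1.2039728: α·A = (1−α)·B, so α = B/(A+B) = 1.2039728/3.0345523 ≈ 0.3968.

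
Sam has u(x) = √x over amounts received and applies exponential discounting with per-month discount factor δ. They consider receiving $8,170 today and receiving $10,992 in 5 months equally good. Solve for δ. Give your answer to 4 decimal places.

Indifference means u(8170) = δ^5 · u(10992), so δ^5 = u(8170)/u(10992).
Since u(x) = √x, δ^5 = √(8170/10992) = 0.86213.
So δ = 0.86213^(1/5) ≈ 0.9708.

δ ≈ 0.9708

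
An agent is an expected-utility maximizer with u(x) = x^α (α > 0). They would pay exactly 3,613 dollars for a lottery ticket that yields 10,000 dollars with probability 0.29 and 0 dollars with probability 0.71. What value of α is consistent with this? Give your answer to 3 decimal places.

α ≈ 1.216

Since u(0) = 0, the lottery's EU is 0.29·10000^α.
Equating: 3613^α = 0.29·10000^α, i.e. 0.3613^α = 0.29.
Take logs: α = ln 0.29 / ln(3613/10000) ≈ 1.21593.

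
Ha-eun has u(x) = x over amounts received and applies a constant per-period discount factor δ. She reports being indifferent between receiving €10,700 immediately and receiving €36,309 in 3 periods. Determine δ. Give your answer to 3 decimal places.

δ ≈ 0.665

Equating discounted utilities: u(10700) = δ^3·u(36309) ⇒ δ^3 = u(10700)/u(36309).
With u(x) = x: δ^3 = 10700/36309 = 0.29469.
Taking the cube root: δ = 0.29469^(1/3) ≈ 0.665.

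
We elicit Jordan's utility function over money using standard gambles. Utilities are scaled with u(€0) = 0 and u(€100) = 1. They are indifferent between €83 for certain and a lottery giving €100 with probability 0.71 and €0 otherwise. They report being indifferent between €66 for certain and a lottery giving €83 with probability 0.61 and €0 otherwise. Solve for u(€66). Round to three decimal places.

The first gamble pins u(€83): it must equal 0.71·1 + 0.29·0 = 0.71.
The second indifference gives u(€66) = 0.61·u(€83) + 0.39·u(€0) = 0.61·0.71 + 0.39·0.00 = 0.4331.

0.433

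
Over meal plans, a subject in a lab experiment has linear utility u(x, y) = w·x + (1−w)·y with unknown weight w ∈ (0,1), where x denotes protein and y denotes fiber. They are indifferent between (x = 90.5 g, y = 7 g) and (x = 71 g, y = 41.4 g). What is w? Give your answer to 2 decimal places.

Indifference: w·90.5 + (1−w)·7 = w·71 + (1−w)·41.4.
Rearranging, 19.5·w − 34.4·(1−w) = 0.
The marginal rate of substitution is 34.4/19.5, so w = 34.4/(19.5+34.4) = 0.64.

w = 0.64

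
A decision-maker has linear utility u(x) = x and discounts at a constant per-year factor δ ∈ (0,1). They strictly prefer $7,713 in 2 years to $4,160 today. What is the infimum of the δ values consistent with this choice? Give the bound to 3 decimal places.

δ > 0.734

The preference means 4160 < δ^2·7713.
So δ^2 > 4160/7713 = 0.53935; taking the square root of both positive sides preserves the inequality.
δ > (4160/7713)^(1/2) ≈ 0.734.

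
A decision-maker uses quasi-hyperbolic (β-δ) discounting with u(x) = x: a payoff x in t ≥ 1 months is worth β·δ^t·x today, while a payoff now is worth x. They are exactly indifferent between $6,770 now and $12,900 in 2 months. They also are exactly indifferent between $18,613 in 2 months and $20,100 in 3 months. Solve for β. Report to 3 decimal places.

From the later pair, β·δ^2·18613 = β·δ^3·20100; dividing through, δ = 18613/20100 = 0.92602.
The first indifference: 6770 = β·δ^2·12900, so β = 6770/(δ^2·12900) = 6770/(0.85751·12900) ≈ 0.612.

β ≈ 0.612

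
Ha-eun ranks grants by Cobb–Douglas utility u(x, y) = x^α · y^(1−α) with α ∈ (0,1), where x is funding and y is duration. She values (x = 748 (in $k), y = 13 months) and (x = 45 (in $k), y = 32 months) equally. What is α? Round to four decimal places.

α ≈ 0.2427

The Cobb–Douglas utilities coincide, so 748^α·13^(1−α) = 45^α·32^(1−α).
Rearrange to (748/45)^α = (32/13)^(1−α) and take logs: α·2.8107405 = (1−α)·0.9007865.
With A = 2.8107405 and B = 0.9007865: α·A = (1−α)·B, so α = B/(A+B) = 0.9007865/3.7115270 ≈ 0.2427.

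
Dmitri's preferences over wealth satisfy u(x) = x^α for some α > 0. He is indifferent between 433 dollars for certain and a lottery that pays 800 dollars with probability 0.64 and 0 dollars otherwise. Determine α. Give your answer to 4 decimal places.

Since u(0) = 0, the lottery's EU is 0.64·800^α.
Equating: 433^α = 0.64·800^α, i.e. 0.5413^α = 0.64.
Taking logs: α·ln(433/800) = ln(0.64), so α = -0.4462871 / -0.6138740 ≈ 0.7270.

α ≈ 0.7270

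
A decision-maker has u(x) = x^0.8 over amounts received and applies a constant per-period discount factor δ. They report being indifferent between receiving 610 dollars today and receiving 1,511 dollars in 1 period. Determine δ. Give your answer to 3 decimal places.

Equating discounted utilities: u(610) = δ·u(1511) ⇒ δ = u(610)/u(1511).
With u(x) = x^0.8: δ = 610^0.8/1511^0.8 = (610/1511)^0.8 = 0.48401.

δ ≈ 0.484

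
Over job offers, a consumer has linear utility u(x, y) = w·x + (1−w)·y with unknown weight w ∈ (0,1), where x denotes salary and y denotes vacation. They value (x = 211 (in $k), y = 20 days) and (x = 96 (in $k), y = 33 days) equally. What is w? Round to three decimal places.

Indifference: w·211 + (1−w)·20 = w·96 + (1−w)·33.
Collecting terms: w·115 = (1−w)·13.
The marginal rate of substitution is 13/115, so w = 13/(115+13) = 0.102.

w = 0.102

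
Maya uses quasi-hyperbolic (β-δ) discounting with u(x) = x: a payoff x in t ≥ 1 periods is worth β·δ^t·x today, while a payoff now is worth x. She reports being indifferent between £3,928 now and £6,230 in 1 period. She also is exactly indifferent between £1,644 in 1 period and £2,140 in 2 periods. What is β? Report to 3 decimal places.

From the later pair, β·δ^1·1644 = β·δ^2·2140; dividing through, δ = 1644/2140 = 0.76822.
Substituting δ into 3928 = β·δ·6230: β = 3928/(4786.037) ≈ 0.821.

β ≈ 0.821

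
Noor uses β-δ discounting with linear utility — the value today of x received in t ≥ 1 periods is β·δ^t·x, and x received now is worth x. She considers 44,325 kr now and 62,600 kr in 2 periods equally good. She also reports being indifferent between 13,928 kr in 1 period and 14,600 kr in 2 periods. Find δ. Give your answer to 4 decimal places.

δ ≈ 0.9540

The second indifference involves only future payoffs, so β cancels: β·δ^1·13928 = β·δ^2·14600, giving δ = 13928/14600 = 0.95397.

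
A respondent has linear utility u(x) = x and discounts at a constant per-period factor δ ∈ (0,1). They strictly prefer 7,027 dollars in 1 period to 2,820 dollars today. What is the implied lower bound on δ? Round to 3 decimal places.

The preference means 2820 < δ·7027.
Dividing through by 7027 gives δ > 0.40131.

δ > 0.401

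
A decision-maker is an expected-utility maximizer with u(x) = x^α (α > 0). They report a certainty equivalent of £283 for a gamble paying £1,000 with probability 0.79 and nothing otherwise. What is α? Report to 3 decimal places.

α ≈ 0.187

EU(lottery) = 0.79·1000^α + 0.21·0 = 0.79·1000^α.
Indifference: 283^α = 0.79·1000^α, so (283/1000)^α = 0.79.
Taking logs: α·ln(283/1000) = ln(0.79), so α = -0.235722 / -1.262308 ≈ 0.187.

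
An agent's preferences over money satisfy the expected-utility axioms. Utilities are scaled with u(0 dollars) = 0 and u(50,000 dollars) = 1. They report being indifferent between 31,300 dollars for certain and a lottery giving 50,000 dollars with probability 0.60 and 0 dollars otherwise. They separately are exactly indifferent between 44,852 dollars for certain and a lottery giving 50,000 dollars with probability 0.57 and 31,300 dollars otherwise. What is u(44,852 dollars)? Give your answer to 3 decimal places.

The first gamble pins u(31,300 dollars): it must equal 0.60·1 + 0.40·0 = 0.60.
Chaining: u(44,852 dollars) = 0.57·1.00 + 0.43·0.60 = 0.8280.

0.828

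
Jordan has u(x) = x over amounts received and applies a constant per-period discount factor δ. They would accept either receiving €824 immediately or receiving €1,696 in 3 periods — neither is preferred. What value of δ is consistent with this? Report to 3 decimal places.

δ ≈ 0.786

Equating discounted utilities: u(824) = δ^3·u(1696) ⇒ δ^3 = u(824)/u(1696).
With u(x) = x: δ^3 = 824/1696 = 0.48585.
Taking the cube root: δ = 0.48585^(1/3) ≈ 0.786.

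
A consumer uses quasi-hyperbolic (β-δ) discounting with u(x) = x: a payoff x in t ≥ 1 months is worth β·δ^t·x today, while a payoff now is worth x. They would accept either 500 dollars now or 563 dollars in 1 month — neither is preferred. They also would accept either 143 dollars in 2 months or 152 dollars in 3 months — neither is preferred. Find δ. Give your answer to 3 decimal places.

δ ≈ 0.941

From the later pair, β·δ^2·143 = β·δ^3·152; dividing through, δ = 143/152 = 0.94079.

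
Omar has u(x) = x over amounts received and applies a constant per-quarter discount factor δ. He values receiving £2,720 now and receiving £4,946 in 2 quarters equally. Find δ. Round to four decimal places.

Equating discounted utilities: u(2720) = δ^2·u(4946) ⇒ δ^2 = u(2720)/u(4946).
With u(x) = x: δ^2 = 2720/4946 = 0.54994.
Hence δ = (0.54994)^(1/2) = 0.741579.

δ ≈ 0.7416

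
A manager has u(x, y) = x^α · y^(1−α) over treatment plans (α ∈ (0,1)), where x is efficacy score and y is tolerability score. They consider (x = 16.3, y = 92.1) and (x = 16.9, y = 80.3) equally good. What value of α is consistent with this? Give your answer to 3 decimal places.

Indifference: 16.3^α · 92.1^(1−α) = 16.9^α · 80.3^(1−α).
Taking logs: α·ln 16.3 + (1−α)·ln 92.1 = α·ln 16.9 + (1−α)·ln 80.3, i.e. α·-0.036149 = (1−α)·-0.137105.
So α/(1−α) = (-0.137105)/(-0.036149) = 3.792774, and α = 3.792774/4.792774 ≈ 0.791.

α ≈ 0.791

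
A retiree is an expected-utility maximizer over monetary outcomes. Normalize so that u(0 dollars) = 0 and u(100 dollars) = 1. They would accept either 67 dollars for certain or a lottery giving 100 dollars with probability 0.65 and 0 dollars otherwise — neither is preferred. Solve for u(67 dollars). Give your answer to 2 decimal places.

0.65

u(67 dollars) equals the lottery's expected utility: 0.65·1 + 0.35·0 = 0.65.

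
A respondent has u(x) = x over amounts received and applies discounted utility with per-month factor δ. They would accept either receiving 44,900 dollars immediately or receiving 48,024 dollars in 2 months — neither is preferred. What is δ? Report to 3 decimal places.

δ ≈ 0.967

Indifference means u(44900) = δ^2 · u(48024), so δ^2 = u(44900)/u(48024).
With u(x) = x: δ^2 = 44900/48024 = 0.93495.
Hence δ = (0.93495)^(1/2) = 0.96693.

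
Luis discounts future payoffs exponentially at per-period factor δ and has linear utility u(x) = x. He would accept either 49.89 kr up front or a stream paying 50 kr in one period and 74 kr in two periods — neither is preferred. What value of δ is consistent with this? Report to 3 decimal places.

δ ≈ 0.550

Equating present values: 49.89 = 50δ + 74δ².
Rearranged: 74δ² + 50δ − 49.89 = 0.
The positive root is δ = [−50 + √(50² + 4·74·49.89)] / (2·74) = (−50 + 131.406)/148 ≈ 0.550.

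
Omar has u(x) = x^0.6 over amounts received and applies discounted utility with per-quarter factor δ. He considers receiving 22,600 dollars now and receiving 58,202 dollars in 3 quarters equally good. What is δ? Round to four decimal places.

Indifference means u(22600) = δ^3 · u(58202), so δ^3 = u(22600)/u(58202).
Since u(x) = x^0.6, δ^3 = (22600/58202)^0.6 = 0.38830^0.6 = 0.56689.
Hence δ = (0.56689)^(1/3) = 0.827626.

δ ≈ 0.8276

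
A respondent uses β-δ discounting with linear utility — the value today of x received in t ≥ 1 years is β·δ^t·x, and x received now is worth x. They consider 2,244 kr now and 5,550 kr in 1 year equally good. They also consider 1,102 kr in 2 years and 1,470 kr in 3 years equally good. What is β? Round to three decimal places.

Both payoffs in the second observation are in the future, so β drops out: δ^2·1102 = δ^3·1470 ⇒ δ = 1102/1470 = 0.74966.
The first indifference: 2244 = β·δ·5550, so β = 2244/(δ·5550) = 2244/(0.74966·5550) ≈ 0.539.

β ≈ 0.539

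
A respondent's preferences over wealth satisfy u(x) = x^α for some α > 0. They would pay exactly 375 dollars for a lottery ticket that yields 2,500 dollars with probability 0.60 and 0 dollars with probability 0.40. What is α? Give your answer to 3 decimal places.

Since u(0) = 0, the lottery's EU is 0.60·2500^α.
Indifference: 375^α = 0.60·2500^α, so (375/2500)^α = 0.60.
α = ln(0.60) / ln(375/2500) = -0.510826/-1.897120 ≈ 0.269.

α ≈ 0.269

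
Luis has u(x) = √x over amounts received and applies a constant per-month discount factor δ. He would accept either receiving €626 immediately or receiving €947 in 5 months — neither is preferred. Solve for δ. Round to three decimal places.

Indifference means u(626) = δ^5 · u(947), so δ^5 = u(626)/u(947).
With u(x) = √x: δ^5 = √626/√947 = √(626/947) = 0.81304.
So δ = 0.81304^(1/5) ≈ 0.959.

δ ≈ 0.959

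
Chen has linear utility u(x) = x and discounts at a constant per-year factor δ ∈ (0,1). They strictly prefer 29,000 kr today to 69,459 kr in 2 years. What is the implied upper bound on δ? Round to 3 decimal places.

The preference means 29000 > δ^2·69459.
Dividing by 69459: δ^2 < 0.41751. Both sides are positive, so the square root keeps the direction.
δ < 0.41751^(1/2) = 0.646.

δ < 0.646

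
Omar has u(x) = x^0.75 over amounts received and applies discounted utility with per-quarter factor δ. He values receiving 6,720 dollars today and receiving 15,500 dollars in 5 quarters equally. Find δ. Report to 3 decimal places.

Indifference means u(6720) = δ^5 · u(15500), so δ^5 = u(6720)/u(15500).
With u(x) = x^0.75: δ^5 = 6720^0.75/15500^0.75 = (6720/15500)^0.75 = 0.53429.
So δ = 0.53429^(1/5) ≈ 0.882.

δ ≈ 0.882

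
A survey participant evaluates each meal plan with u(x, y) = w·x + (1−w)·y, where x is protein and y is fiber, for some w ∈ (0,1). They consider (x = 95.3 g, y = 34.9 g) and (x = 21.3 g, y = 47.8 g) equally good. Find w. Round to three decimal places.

w = 0.148

Indifference: w·95.3 + (1−w)·34.9 = w·21.3 + (1−w)·47.8.
Rearranging, 74·w − 12.9·(1−w) = 0.
Hence w = 12.9/(74+12.9) = 12.9/86.9 = 0.148.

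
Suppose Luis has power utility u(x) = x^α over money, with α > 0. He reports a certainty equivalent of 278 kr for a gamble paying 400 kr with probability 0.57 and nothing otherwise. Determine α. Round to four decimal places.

α ≈ 1.5449

The lottery's expected utility is 0.57·u(400) + 0.43·u(0) = 0.57·400^α (since u(0) = 0 for α > 0).
Equating: 278^α = 0.57·400^α, i.e. 0.6950^α = 0.57.
α = ln(0.57) / ln(278/400) = -0.5621189/-0.3638434 ≈ 1.5449.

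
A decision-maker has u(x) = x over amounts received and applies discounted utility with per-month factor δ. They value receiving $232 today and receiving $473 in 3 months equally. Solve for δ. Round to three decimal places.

δ ≈ 0.789

Indifference means u(232) = δ^3 · u(473), so δ^3 = u(232)/u(473).
With u(x) = x: δ^3 = 232/473 = 0.49049.
Taking the cube root: δ = 0.49049^(1/3) ≈ 0.789.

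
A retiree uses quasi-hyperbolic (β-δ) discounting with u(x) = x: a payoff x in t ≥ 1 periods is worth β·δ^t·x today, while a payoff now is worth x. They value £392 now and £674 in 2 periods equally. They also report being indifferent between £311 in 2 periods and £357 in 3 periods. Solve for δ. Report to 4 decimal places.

δ ≈ 0.8711

From the later pair, β·δ^2·311 = β·δ^3·357; dividing through, δ = 311/357 = 0.87115.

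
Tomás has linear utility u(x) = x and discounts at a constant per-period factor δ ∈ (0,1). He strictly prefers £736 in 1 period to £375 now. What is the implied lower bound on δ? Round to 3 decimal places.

δ > 0.510

Under u(x) = x this choice says 375 < δ·736.
So δ > 375/736 = 0.50951.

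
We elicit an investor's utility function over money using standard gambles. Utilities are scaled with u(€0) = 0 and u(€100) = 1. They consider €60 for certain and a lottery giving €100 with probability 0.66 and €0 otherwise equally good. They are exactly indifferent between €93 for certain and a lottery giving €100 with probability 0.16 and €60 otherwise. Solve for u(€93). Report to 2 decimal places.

The first gamble pins u(€60): it must equal 0.66·1 + 0.34·0 = 0.66.
Then u(€93) = 0.16·u(€100) + 0.84·u(€60) = 0.16·1.00 + 0.84·0.66 = 0.7144.

0.71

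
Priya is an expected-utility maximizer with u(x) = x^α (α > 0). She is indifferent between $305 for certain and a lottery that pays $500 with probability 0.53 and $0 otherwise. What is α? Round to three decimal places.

α ≈ 1.284

The lottery's expected utility is 0.53·u(500) + 0.47·u(0) = 0.53·500^α (since u(0) = 0 for α > 0).
Setting u(305) equal to that: 305^α = 0.53·500^α ⇒ (305/500)^α = 0.53.
Take logs: α = ln 0.53 / ln(305/500) ≈ 1.28441.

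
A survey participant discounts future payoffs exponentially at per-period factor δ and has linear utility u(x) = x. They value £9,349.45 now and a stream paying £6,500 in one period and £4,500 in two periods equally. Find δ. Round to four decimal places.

δ ≈ 0.8900

Present value of the stream is 6500·δ + 4500·δ². Indifference gives 6500δ + 4500δ² = 9349.45.
Rearranged: 4500δ² + 6500δ − 9349.45 = 0.
The positive root is δ = [−6500 + √(6500² + 4·4500·9349.45)] / (2·4500) = (−6500 + 14510.000)/9000 ≈ 0.8900.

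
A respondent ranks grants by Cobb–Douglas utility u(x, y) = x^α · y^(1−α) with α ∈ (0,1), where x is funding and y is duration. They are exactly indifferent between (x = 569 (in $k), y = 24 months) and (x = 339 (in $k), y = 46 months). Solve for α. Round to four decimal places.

α ≈ 0.5568

Set the two utilities equal: 569^α·24^(1−α) = 339^α·46^(1−α).
Taking logs: α·ln 569 + (1−α)·ln 24 = α·ln 339 + (1−α)·ln 46, i.e. α·0.5178803 = (1−α)·0.6505876.
With A = 0.5178803 and B = 0.6505876: α·A = (1−α)·B, so α = B/(A+B) = 0.6505876/1.1684679 ≈ 0.5568.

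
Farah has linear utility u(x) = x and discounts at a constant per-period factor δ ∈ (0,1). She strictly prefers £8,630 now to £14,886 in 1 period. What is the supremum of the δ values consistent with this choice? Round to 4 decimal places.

Under u(x) = x this choice says 8630 > δ·14886.
So δ < 8630/14886 = 0.57974.

δ < 0.5797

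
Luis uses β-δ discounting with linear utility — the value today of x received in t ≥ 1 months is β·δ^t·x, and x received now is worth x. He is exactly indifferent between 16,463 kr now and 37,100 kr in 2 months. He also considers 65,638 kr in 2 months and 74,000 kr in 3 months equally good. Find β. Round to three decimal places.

β ≈ 0.564

From the later pair, β·δ^2·65638 = β·δ^3·74000; dividing through, δ = 65638/74000 = 0.88700.
Substituting δ into 16463 = β·δ^2·37100: β = 16463/(29189.130) ≈ 0.564.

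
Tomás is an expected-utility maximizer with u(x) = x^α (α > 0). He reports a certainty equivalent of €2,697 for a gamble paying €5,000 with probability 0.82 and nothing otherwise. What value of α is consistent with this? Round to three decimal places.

α ≈ 0.321

The lottery's expected utility is 0.82·u(5000) + 0.18·u(0) = 0.82·5000^α (since u(0) = 0 for α > 0).
Equating: 2697^α = 0.82·5000^α, i.e. 0.5394^α = 0.82.
Taking logs: α·ln(2697/5000) = ln(0.82), so α = -0.198451 / -0.617298 ≈ 0.321.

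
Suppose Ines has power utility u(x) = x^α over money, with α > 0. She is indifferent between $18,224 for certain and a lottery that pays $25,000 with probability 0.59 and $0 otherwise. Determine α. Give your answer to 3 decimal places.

Since u(0) = 0, the lottery's EU is 0.59·25000^α.
Equating: 18224^α = 0.59·25000^α, i.e. 0.7290^α = 0.59.
Taking logs: α·ln(18224/25000) = ln(0.59), so α = -0.527633 / -0.316136 ≈ 1.669.

α ≈ 1.669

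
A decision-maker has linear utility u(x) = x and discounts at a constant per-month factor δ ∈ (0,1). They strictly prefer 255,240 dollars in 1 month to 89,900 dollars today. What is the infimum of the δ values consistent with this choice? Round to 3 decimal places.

δ > 0.352

The preference means 89900 < δ·255240.
Dividing through by 255240 gives δ > 0.35222.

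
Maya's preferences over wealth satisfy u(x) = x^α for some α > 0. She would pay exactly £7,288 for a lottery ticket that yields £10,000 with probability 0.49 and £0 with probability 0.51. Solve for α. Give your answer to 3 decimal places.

The lottery's expected utility is 0.49·u(10000) + 0.51·u(0) = 0.49·10000^α (since u(0) = 0 for α > 0).
Indifference: 7288^α = 0.49·10000^α, so (7288/10000)^α = 0.49.
α = ln(0.49) / ln(7288/10000) = -0.713350/-0.316356 ≈ 2.255.

α ≈ 2.255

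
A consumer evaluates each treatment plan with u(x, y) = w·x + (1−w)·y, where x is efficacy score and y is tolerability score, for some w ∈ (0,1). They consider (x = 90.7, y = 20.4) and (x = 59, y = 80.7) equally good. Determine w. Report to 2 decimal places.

Equating utilities: w·90.7 + (1−w)·20.4 = w·59 + (1−w)·80.7.
Rearranging, 31.7·w − 60.3·(1−w) = 0.
Hence w = 60.3/(31.7+60.3) = 60.3/92 = 0.66.

w = 0.66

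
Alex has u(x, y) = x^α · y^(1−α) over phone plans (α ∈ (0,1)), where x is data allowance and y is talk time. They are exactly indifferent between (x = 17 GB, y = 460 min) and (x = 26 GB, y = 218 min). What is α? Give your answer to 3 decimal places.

Indifference: 17^α · 460^(1−α) = 26^α · 218^(1−α).
(17/26)^α = (218/460)^(1−α); take logs: α·ln(17/26) = (1−α)·ln(218/460), i.e. α·-0.424883 = (1−α)·-0.746731.
So α/(1−α) = (-0.746731)/(-0.424883) = 1.757498, and α = 1.757498/2.757498 ≈ 0.637.

α ≈ 0.637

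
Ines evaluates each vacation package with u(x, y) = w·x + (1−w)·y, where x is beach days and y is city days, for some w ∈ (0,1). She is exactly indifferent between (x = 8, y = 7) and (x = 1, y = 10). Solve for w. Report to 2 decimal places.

w = 0.30

Equating utilities: w·8 + (1−w)·7 = w·1 + (1−w)·10.
w·(8−1) = (1−w)·(10−7), i.e. w·7 = (1−w)·3.
The marginal rate of substitution is 3/7, so w = 3/(7+3) = 0.30.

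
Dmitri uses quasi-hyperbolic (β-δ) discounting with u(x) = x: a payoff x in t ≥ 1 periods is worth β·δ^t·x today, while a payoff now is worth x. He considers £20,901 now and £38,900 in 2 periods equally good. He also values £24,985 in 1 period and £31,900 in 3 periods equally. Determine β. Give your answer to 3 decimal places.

The second indifference involves only future payoffs, so β cancels: β·δ^1·24985 = β·δ^3·31900, giving δ^2 = 24985/31900 = 0.78323, so δ = 0.88500.
Substituting δ into 20901 = β·δ^2·38900: β = 20901/(30467.602) ≈ 0.686.

β ≈ 0.686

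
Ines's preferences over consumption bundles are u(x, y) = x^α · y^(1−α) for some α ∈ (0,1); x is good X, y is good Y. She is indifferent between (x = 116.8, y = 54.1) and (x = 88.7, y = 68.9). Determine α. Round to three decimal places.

The Cobb–Douglas utilities coincide, so 116.8^α·54.1^(1−α) = 88.7^α·68.9^(1−α).
Taking logs: α·ln 116.8 + (1−α)·ln 54.1 = α·ln 88.7 + (1−α)·ln 68.9, i.e. α·0.275203 = (1−α)·0.241822.
Thus α·(0.517025) = 0.241822, so α = 0.241822/0.517025 ≈ 0.468.

α ≈ 0.468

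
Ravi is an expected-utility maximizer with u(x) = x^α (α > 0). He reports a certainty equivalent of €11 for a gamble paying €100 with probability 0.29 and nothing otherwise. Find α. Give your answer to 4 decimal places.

α ≈ 0.5608

Since u(0) = 0, the lottery's EU is 0.29·100^α.
Indifference: 11^α = 0.29·100^α, so (11/100)^α = 0.29.
α = ln(0.29) / ln(11/100) = -1.2378744/-2.2072749 ≈ 0.5608.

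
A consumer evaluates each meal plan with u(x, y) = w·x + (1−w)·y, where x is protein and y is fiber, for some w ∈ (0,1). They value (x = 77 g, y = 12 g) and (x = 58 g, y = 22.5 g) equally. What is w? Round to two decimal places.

w = 0.36

Indifference: w·77 + (1−w)·12 = w·58 + (1−w)·22.5.
Rearranging, 19·w − 10.5·(1−w) = 0.
So w/(1−w) = 10.5/19 = 0.5526, giving w = 10.5/(19+10.5) = 0.36.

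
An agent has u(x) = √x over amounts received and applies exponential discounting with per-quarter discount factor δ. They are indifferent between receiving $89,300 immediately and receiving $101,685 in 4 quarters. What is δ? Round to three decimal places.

Equating discounted utilities: u(89300) = δ^4·u(101685) ⇒ δ^4 = u(89300)/u(101685).
Since u(x) = √x, δ^4 = √(89300/101685) = 0.93712.
So δ = 0.93712^(1/4) ≈ 0.984.

δ ≈ 0.984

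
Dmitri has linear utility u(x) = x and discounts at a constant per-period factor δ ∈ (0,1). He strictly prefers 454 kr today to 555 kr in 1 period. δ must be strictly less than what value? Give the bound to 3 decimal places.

δ < 0.818

The preference means 454 > δ·555.
Dividing through by 555 gives δ < 0.81802.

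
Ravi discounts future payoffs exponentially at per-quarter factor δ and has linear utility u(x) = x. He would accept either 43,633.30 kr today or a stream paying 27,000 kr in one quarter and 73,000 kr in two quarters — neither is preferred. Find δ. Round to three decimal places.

δ ≈ 0.610

The stream is worth 27000δ + 73000δ² today, so 27000δ + 73000δ² = 43633.30.
That is, 73000δ² + 27000δ − 43633.30 = 0, a quadratic in δ.
δ = (−27000 + √(27000² + 4·73000·43633.30)) / (2·73000) = (−27000 + √13469923600.00) / 146000 ≈ 0.610.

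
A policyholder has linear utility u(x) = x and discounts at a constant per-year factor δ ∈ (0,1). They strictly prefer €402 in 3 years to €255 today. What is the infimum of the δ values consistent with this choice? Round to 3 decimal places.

δ > 0.859

The preference means 255 < δ^3·402.
Hence δ^3 > 255/402 = 0.63433, and x ↦ x^(1/3) is increasing on (0,∞).
δ > 0.63433^(1/3) = 0.859.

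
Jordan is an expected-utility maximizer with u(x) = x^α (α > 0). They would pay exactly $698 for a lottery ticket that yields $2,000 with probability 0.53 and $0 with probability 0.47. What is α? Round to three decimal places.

The lottery's expected utility is 0.53·u(2000) + 0.47·u(0) = 0.53·2000^α (since u(0) = 0 for α > 0).
Indifference: 698^α = 0.53·2000^α, so (698/2000)^α = 0.53.
α = ln(0.53) / ln(698/2000) = -0.634878/-1.052683 ≈ 0.603.

α ≈ 0.603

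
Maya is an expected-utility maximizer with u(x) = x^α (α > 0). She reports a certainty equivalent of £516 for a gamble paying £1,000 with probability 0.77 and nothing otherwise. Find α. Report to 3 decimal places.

α ≈ 0.395

Since u(0) = 0, the lottery's EU is 0.77·1000^α.
Indifference: 516^α = 0.77·1000^α, so (516/1000)^α = 0.77.
α = ln(0.77) / ln(516/1000) = -0.261365/-0.661649 ≈ 0.395.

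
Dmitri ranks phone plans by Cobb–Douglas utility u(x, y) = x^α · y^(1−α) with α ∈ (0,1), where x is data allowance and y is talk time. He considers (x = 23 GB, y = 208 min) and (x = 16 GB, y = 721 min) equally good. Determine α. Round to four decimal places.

The Cobb–Douglas utilities coincide, so 23^α·208^(1−α) = 16^α·721^(1−α).
(23/16)^α = (721/208)^(1−α); take logs: α·ln(23/16) = (1−α)·ln(721/208), i.e. α·0.3629055 = (1−α)·1.2431011.
So α/(1−α) = (1.2431011)/(0.3629055) = 3.4254127, and α = 3.4254127/4.4254127 ≈ 0.7740.

α ≈ 0.7740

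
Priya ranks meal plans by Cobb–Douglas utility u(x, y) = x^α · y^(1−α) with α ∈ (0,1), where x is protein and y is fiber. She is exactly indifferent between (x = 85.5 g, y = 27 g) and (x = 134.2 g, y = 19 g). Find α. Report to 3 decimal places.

The Cobb–Douglas utilities coincide, so 85.5^α·27^(1−α) = 134.2^α·19^(1−α).
Taking logs: α·ln 85.5 + (1−α)·ln 27 = α·ln 134.2 + (1−α)·ln 19, i.e. α·-0.450815 = (1−α)·-0.351398.
Thus α·(-0.802213) = -0.351398, so α = -0.351398/-0.802213 ≈ 0.438.

α ≈ 0.438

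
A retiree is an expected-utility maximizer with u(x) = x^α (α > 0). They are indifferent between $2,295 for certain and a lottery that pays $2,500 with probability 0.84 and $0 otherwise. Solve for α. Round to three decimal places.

The lottery's expected utility is 0.84·u(2500) + 0.16·u(0) = 0.84·2500^α (since u(0) = 0 for α > 0).
Setting u(2295) equal to that: 2295^α = 0.84·2500^α ⇒ (2295/2500)^α = 0.84.
Take logs: α = ln 0.84 / ln(2295/2500) ≈ 2.03784.

α ≈ 2.038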